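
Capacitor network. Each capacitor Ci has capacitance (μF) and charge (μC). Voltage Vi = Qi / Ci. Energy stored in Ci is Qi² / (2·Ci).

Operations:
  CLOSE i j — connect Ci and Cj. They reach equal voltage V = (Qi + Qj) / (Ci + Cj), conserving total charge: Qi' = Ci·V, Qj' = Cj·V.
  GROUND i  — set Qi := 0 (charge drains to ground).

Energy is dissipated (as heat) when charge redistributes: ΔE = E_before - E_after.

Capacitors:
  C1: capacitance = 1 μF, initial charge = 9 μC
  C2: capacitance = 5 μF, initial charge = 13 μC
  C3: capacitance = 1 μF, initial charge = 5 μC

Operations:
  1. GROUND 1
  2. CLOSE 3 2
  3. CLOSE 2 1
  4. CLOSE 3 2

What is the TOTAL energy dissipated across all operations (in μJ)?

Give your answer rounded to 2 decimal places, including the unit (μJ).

Answer: 46.75 μJ

Derivation:
Initial: C1(1μF, Q=9μC, V=9.00V), C2(5μF, Q=13μC, V=2.60V), C3(1μF, Q=5μC, V=5.00V)
Op 1: GROUND 1: Q1=0; energy lost=40.500
Op 2: CLOSE 3-2: Q_total=18.00, C_total=6.00, V=3.00; Q3=3.00, Q2=15.00; dissipated=2.400
Op 3: CLOSE 2-1: Q_total=15.00, C_total=6.00, V=2.50; Q2=12.50, Q1=2.50; dissipated=3.750
Op 4: CLOSE 3-2: Q_total=15.50, C_total=6.00, V=2.58; Q3=2.58, Q2=12.92; dissipated=0.104
Total dissipated: 46.754 μJ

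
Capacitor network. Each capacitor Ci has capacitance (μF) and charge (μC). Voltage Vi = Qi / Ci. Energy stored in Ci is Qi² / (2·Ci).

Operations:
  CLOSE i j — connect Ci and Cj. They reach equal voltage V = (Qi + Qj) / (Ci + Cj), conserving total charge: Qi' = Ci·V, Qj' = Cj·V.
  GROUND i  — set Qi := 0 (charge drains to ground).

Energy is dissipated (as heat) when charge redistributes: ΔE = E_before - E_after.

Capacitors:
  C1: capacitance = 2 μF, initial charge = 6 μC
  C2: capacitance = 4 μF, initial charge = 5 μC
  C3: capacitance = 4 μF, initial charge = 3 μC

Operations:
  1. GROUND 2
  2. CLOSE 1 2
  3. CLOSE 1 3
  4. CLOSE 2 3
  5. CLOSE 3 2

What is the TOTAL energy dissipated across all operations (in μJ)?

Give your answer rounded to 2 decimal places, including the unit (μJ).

Answer: 9.19 μJ

Derivation:
Initial: C1(2μF, Q=6μC, V=3.00V), C2(4μF, Q=5μC, V=1.25V), C3(4μF, Q=3μC, V=0.75V)
Op 1: GROUND 2: Q2=0; energy lost=3.125
Op 2: CLOSE 1-2: Q_total=6.00, C_total=6.00, V=1.00; Q1=2.00, Q2=4.00; dissipated=6.000
Op 3: CLOSE 1-3: Q_total=5.00, C_total=6.00, V=0.83; Q1=1.67, Q3=3.33; dissipated=0.042
Op 4: CLOSE 2-3: Q_total=7.33, C_total=8.00, V=0.92; Q2=3.67, Q3=3.67; dissipated=0.028
Op 5: CLOSE 3-2: Q_total=7.33, C_total=8.00, V=0.92; Q3=3.67, Q2=3.67; dissipated=0.000
Total dissipated: 9.194 μJ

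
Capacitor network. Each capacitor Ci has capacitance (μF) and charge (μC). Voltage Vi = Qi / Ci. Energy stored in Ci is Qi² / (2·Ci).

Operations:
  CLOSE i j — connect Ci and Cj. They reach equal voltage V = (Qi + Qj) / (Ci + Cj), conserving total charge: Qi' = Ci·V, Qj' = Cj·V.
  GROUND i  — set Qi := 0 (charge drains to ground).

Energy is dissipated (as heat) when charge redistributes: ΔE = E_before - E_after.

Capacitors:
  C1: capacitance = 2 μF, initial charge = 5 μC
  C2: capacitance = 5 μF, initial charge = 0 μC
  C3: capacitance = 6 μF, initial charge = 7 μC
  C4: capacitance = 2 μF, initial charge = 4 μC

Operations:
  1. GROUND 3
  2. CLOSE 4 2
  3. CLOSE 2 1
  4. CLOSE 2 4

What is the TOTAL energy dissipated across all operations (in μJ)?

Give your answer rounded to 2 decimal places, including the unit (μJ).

Initial: C1(2μF, Q=5μC, V=2.50V), C2(5μF, Q=0μC, V=0.00V), C3(6μF, Q=7μC, V=1.17V), C4(2μF, Q=4μC, V=2.00V)
Op 1: GROUND 3: Q3=0; energy lost=4.083
Op 2: CLOSE 4-2: Q_total=4.00, C_total=7.00, V=0.57; Q4=1.14, Q2=2.86; dissipated=2.857
Op 3: CLOSE 2-1: Q_total=7.86, C_total=7.00, V=1.12; Q2=5.61, Q1=2.24; dissipated=2.657
Op 4: CLOSE 2-4: Q_total=6.76, C_total=7.00, V=0.97; Q2=4.83, Q4=1.93; dissipated=0.217
Total dissipated: 9.814 μJ

Answer: 9.81 μJ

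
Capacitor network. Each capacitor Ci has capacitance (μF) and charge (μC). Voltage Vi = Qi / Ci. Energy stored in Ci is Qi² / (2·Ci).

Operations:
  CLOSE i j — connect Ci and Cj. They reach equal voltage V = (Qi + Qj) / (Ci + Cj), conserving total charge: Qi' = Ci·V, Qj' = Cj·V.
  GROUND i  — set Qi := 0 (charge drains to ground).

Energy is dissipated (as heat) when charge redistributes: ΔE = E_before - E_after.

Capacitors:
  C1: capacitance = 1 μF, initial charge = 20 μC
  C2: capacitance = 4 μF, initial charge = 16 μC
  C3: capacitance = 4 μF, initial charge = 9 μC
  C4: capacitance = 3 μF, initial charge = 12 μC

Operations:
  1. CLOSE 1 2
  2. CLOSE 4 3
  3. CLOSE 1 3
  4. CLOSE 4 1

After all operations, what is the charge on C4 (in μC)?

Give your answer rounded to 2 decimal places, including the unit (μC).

Answer: 9.63 μC

Derivation:
Initial: C1(1μF, Q=20μC, V=20.00V), C2(4μF, Q=16μC, V=4.00V), C3(4μF, Q=9μC, V=2.25V), C4(3μF, Q=12μC, V=4.00V)
Op 1: CLOSE 1-2: Q_total=36.00, C_total=5.00, V=7.20; Q1=7.20, Q2=28.80; dissipated=102.400
Op 2: CLOSE 4-3: Q_total=21.00, C_total=7.00, V=3.00; Q4=9.00, Q3=12.00; dissipated=2.625
Op 3: CLOSE 1-3: Q_total=19.20, C_total=5.00, V=3.84; Q1=3.84, Q3=15.36; dissipated=7.056
Op 4: CLOSE 4-1: Q_total=12.84, C_total=4.00, V=3.21; Q4=9.63, Q1=3.21; dissipated=0.265
Final charges: Q1=3.21, Q2=28.80, Q3=15.36, Q4=9.63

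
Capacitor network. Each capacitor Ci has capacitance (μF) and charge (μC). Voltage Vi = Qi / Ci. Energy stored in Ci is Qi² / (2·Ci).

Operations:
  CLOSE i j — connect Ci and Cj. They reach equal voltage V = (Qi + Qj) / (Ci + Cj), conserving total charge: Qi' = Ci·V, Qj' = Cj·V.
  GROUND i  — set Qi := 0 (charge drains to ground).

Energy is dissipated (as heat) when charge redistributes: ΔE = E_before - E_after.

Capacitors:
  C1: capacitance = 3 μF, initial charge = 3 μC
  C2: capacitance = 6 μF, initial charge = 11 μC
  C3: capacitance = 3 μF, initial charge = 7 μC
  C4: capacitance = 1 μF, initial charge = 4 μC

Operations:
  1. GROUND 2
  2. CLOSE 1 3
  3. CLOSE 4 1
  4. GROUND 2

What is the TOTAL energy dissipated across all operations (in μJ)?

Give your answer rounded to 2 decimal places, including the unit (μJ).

Answer: 13.46 μJ

Derivation:
Initial: C1(3μF, Q=3μC, V=1.00V), C2(6μF, Q=11μC, V=1.83V), C3(3μF, Q=7μC, V=2.33V), C4(1μF, Q=4μC, V=4.00V)
Op 1: GROUND 2: Q2=0; energy lost=10.083
Op 2: CLOSE 1-3: Q_total=10.00, C_total=6.00, V=1.67; Q1=5.00, Q3=5.00; dissipated=1.333
Op 3: CLOSE 4-1: Q_total=9.00, C_total=4.00, V=2.25; Q4=2.25, Q1=6.75; dissipated=2.042
Op 4: GROUND 2: Q2=0; energy lost=0.000
Total dissipated: 13.458 μJ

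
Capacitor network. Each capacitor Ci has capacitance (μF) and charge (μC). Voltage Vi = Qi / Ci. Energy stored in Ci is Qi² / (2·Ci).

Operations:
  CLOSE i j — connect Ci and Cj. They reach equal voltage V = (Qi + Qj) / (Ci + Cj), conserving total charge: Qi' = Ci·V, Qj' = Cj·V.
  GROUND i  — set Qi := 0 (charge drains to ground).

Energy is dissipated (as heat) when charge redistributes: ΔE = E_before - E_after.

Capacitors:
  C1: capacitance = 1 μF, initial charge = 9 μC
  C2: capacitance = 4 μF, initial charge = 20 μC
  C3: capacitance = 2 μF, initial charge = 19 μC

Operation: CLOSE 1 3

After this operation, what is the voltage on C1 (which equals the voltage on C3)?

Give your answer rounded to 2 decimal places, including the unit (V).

Answer: 9.33 V

Derivation:
Initial: C1(1μF, Q=9μC, V=9.00V), C2(4μF, Q=20μC, V=5.00V), C3(2μF, Q=19μC, V=9.50V)
Op 1: CLOSE 1-3: Q_total=28.00, C_total=3.00, V=9.33; Q1=9.33, Q3=18.67; dissipated=0.083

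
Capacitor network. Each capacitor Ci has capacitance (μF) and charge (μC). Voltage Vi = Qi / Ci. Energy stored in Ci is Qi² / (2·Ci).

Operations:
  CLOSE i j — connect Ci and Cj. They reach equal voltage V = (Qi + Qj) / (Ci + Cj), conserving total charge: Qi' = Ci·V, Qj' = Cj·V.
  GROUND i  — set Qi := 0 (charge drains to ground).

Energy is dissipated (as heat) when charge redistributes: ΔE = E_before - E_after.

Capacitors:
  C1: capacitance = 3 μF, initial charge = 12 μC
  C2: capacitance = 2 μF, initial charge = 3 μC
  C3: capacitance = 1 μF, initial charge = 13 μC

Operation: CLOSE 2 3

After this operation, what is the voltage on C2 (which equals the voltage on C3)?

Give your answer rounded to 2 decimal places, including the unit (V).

Answer: 5.33 V

Derivation:
Initial: C1(3μF, Q=12μC, V=4.00V), C2(2μF, Q=3μC, V=1.50V), C3(1μF, Q=13μC, V=13.00V)
Op 1: CLOSE 2-3: Q_total=16.00, C_total=3.00, V=5.33; Q2=10.67, Q3=5.33; dissipated=44.083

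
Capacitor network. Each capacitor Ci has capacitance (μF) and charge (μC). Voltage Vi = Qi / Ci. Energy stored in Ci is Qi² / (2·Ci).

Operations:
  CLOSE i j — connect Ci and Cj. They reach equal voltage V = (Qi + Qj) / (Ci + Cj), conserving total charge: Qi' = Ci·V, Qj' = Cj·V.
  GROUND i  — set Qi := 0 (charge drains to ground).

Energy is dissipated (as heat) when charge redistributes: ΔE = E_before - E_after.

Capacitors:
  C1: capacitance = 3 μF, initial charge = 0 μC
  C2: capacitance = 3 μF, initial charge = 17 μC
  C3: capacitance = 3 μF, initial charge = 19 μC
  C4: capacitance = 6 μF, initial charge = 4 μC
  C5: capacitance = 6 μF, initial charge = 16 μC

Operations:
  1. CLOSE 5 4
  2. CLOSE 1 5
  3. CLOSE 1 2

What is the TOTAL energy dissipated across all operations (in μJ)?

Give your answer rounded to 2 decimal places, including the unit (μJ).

Initial: C1(3μF, Q=0μC, V=0.00V), C2(3μF, Q=17μC, V=5.67V), C3(3μF, Q=19μC, V=6.33V), C4(6μF, Q=4μC, V=0.67V), C5(6μF, Q=16μC, V=2.67V)
Op 1: CLOSE 5-4: Q_total=20.00, C_total=12.00, V=1.67; Q5=10.00, Q4=10.00; dissipated=6.000
Op 2: CLOSE 1-5: Q_total=10.00, C_total=9.00, V=1.11; Q1=3.33, Q5=6.67; dissipated=2.778
Op 3: CLOSE 1-2: Q_total=20.33, C_total=6.00, V=3.39; Q1=10.17, Q2=10.17; dissipated=15.565
Total dissipated: 24.343 μJ

Answer: 24.34 μJ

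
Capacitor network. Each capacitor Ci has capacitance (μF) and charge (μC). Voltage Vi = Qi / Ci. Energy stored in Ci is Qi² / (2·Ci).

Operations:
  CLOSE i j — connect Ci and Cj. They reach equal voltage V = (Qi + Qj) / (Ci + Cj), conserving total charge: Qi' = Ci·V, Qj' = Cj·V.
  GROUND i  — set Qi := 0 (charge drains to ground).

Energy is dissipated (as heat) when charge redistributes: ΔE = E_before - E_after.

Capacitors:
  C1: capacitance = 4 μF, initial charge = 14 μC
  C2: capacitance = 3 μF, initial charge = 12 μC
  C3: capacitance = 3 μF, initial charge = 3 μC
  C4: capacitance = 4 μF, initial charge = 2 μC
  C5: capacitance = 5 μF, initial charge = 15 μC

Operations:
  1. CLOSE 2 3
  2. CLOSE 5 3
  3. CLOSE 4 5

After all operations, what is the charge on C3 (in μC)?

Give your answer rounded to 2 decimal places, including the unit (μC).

Initial: C1(4μF, Q=14μC, V=3.50V), C2(3μF, Q=12μC, V=4.00V), C3(3μF, Q=3μC, V=1.00V), C4(4μF, Q=2μC, V=0.50V), C5(5μF, Q=15μC, V=3.00V)
Op 1: CLOSE 2-3: Q_total=15.00, C_total=6.00, V=2.50; Q2=7.50, Q3=7.50; dissipated=6.750
Op 2: CLOSE 5-3: Q_total=22.50, C_total=8.00, V=2.81; Q5=14.06, Q3=8.44; dissipated=0.234
Op 3: CLOSE 4-5: Q_total=16.06, C_total=9.00, V=1.78; Q4=7.14, Q5=8.92; dissipated=5.942
Final charges: Q1=14.00, Q2=7.50, Q3=8.44, Q4=7.14, Q5=8.92

Answer: 8.44 μC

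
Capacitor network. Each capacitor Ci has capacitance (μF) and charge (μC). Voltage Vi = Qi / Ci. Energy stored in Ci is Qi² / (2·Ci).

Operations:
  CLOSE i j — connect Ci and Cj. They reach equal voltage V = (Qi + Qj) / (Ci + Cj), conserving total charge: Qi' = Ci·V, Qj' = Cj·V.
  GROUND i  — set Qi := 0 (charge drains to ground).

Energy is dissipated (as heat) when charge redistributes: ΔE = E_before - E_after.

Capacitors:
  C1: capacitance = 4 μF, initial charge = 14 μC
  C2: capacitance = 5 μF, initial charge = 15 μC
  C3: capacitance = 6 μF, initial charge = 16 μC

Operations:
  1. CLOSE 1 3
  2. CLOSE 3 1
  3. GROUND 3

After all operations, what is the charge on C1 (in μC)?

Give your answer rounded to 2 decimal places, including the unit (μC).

Answer: 12.00 μC

Derivation:
Initial: C1(4μF, Q=14μC, V=3.50V), C2(5μF, Q=15μC, V=3.00V), C3(6μF, Q=16μC, V=2.67V)
Op 1: CLOSE 1-3: Q_total=30.00, C_total=10.00, V=3.00; Q1=12.00, Q3=18.00; dissipated=0.833
Op 2: CLOSE 3-1: Q_total=30.00, C_total=10.00, V=3.00; Q3=18.00, Q1=12.00; dissipated=0.000
Op 3: GROUND 3: Q3=0; energy lost=27.000
Final charges: Q1=12.00, Q2=15.00, Q3=0.00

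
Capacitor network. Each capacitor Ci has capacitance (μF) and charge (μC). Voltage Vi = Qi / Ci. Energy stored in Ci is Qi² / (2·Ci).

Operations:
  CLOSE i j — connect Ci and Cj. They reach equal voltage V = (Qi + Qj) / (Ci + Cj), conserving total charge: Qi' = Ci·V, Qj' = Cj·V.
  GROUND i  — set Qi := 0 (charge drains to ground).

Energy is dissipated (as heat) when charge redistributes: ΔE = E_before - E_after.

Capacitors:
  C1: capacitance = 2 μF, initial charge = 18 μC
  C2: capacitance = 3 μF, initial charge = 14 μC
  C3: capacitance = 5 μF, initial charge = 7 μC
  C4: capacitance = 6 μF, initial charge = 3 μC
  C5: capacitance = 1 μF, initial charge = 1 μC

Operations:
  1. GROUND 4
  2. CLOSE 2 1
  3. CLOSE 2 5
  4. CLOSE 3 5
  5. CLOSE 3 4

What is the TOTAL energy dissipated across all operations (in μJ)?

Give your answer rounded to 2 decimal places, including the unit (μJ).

Initial: C1(2μF, Q=18μC, V=9.00V), C2(3μF, Q=14μC, V=4.67V), C3(5μF, Q=7μC, V=1.40V), C4(6μF, Q=3μC, V=0.50V), C5(1μF, Q=1μC, V=1.00V)
Op 1: GROUND 4: Q4=0; energy lost=0.750
Op 2: CLOSE 2-1: Q_total=32.00, C_total=5.00, V=6.40; Q2=19.20, Q1=12.80; dissipated=11.267
Op 3: CLOSE 2-5: Q_total=20.20, C_total=4.00, V=5.05; Q2=15.15, Q5=5.05; dissipated=10.935
Op 4: CLOSE 3-5: Q_total=12.05, C_total=6.00, V=2.01; Q3=10.04, Q5=2.01; dissipated=5.551
Op 5: CLOSE 3-4: Q_total=10.04, C_total=11.00, V=0.91; Q3=4.56, Q4=5.48; dissipated=5.500
Total dissipated: 34.003 μJ

Answer: 34.00 μJ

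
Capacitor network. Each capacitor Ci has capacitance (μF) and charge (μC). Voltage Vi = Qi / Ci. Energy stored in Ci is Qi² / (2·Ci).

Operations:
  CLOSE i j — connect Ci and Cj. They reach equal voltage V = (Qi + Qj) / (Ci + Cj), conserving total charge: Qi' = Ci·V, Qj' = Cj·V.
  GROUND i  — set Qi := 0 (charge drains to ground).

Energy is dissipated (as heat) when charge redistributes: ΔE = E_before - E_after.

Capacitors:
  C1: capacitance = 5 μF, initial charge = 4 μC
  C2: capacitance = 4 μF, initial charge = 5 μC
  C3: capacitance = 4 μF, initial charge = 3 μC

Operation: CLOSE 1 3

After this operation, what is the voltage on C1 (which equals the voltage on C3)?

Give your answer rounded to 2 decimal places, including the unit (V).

Answer: 0.78 V

Derivation:
Initial: C1(5μF, Q=4μC, V=0.80V), C2(4μF, Q=5μC, V=1.25V), C3(4μF, Q=3μC, V=0.75V)
Op 1: CLOSE 1-3: Q_total=7.00, C_total=9.00, V=0.78; Q1=3.89, Q3=3.11; dissipated=0.003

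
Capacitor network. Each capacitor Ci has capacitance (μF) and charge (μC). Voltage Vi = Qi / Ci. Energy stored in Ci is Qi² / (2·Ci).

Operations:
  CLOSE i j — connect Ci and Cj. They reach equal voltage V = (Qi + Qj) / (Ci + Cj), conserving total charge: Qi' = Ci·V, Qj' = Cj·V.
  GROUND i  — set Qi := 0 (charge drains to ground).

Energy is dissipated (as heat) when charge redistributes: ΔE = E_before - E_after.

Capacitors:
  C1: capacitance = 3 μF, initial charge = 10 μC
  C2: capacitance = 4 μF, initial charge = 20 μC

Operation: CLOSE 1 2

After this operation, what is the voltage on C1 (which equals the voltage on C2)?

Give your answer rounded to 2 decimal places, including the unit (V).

Initial: C1(3μF, Q=10μC, V=3.33V), C2(4μF, Q=20μC, V=5.00V)
Op 1: CLOSE 1-2: Q_total=30.00, C_total=7.00, V=4.29; Q1=12.86, Q2=17.14; dissipated=2.381

Answer: 4.29 V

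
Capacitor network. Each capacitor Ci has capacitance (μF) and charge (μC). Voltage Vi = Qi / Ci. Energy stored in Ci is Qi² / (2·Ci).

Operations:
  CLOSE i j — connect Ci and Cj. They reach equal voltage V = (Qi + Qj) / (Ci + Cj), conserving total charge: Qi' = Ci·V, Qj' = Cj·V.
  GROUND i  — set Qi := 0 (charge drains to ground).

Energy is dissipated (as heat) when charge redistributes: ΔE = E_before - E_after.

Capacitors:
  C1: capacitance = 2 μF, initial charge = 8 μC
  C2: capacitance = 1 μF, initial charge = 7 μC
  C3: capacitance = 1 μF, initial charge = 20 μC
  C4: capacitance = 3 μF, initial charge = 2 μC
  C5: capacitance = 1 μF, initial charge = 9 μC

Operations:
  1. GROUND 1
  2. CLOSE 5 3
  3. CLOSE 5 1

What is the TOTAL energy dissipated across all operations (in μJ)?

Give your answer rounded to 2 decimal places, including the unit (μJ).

Answer: 116.33 μJ

Derivation:
Initial: C1(2μF, Q=8μC, V=4.00V), C2(1μF, Q=7μC, V=7.00V), C3(1μF, Q=20μC, V=20.00V), C4(3μF, Q=2μC, V=0.67V), C5(1μF, Q=9μC, V=9.00V)
Op 1: GROUND 1: Q1=0; energy lost=16.000
Op 2: CLOSE 5-3: Q_total=29.00, C_total=2.00, V=14.50; Q5=14.50, Q3=14.50; dissipated=30.250
Op 3: CLOSE 5-1: Q_total=14.50, C_total=3.00, V=4.83; Q5=4.83, Q1=9.67; dissipated=70.083
Total dissipated: 116.333 μJ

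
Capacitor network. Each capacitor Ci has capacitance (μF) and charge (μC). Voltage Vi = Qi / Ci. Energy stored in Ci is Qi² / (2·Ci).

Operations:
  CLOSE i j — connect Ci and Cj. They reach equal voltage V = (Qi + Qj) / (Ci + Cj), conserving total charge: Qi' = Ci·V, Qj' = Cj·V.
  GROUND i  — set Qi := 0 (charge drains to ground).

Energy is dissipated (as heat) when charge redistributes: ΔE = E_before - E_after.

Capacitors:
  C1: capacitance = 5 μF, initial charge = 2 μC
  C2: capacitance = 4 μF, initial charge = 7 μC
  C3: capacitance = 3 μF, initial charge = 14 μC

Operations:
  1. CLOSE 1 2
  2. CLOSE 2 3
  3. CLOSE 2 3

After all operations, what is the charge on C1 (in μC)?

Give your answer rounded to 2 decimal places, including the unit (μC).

Initial: C1(5μF, Q=2μC, V=0.40V), C2(4μF, Q=7μC, V=1.75V), C3(3μF, Q=14μC, V=4.67V)
Op 1: CLOSE 1-2: Q_total=9.00, C_total=9.00, V=1.00; Q1=5.00, Q2=4.00; dissipated=2.025
Op 2: CLOSE 2-3: Q_total=18.00, C_total=7.00, V=2.57; Q2=10.29, Q3=7.71; dissipated=11.524
Op 3: CLOSE 2-3: Q_total=18.00, C_total=7.00, V=2.57; Q2=10.29, Q3=7.71; dissipated=0.000
Final charges: Q1=5.00, Q2=10.29, Q3=7.71

Answer: 5.00 μC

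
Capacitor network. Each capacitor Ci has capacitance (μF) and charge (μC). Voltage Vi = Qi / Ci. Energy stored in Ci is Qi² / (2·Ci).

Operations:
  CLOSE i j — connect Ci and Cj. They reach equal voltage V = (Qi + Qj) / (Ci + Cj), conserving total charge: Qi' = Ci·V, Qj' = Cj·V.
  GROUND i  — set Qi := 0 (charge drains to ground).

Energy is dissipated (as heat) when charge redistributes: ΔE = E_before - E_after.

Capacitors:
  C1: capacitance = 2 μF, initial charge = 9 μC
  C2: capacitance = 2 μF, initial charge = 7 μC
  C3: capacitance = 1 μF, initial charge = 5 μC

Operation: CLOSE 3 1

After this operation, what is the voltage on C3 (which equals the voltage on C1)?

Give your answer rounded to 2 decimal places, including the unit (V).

Answer: 4.67 V

Derivation:
Initial: C1(2μF, Q=9μC, V=4.50V), C2(2μF, Q=7μC, V=3.50V), C3(1μF, Q=5μC, V=5.00V)
Op 1: CLOSE 3-1: Q_total=14.00, C_total=3.00, V=4.67; Q3=4.67, Q1=9.33; dissipated=0.083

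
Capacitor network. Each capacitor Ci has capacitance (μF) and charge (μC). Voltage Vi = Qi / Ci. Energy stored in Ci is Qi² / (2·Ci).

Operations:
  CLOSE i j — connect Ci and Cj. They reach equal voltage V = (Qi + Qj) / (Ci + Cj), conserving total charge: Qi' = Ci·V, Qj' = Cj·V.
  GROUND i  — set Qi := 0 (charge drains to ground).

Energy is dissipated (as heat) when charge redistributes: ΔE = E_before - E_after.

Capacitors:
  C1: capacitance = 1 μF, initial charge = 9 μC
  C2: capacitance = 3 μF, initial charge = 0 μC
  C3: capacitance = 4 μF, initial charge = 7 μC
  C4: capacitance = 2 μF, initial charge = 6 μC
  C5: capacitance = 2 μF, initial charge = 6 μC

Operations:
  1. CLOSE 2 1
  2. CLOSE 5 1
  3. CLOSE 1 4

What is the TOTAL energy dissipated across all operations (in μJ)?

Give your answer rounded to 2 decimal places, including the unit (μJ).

Answer: 30.58 μJ

Derivation:
Initial: C1(1μF, Q=9μC, V=9.00V), C2(3μF, Q=0μC, V=0.00V), C3(4μF, Q=7μC, V=1.75V), C4(2μF, Q=6μC, V=3.00V), C5(2μF, Q=6μC, V=3.00V)
Op 1: CLOSE 2-1: Q_total=9.00, C_total=4.00, V=2.25; Q2=6.75, Q1=2.25; dissipated=30.375
Op 2: CLOSE 5-1: Q_total=8.25, C_total=3.00, V=2.75; Q5=5.50, Q1=2.75; dissipated=0.188
Op 3: CLOSE 1-4: Q_total=8.75, C_total=3.00, V=2.92; Q1=2.92, Q4=5.83; dissipated=0.021
Total dissipated: 30.583 μJ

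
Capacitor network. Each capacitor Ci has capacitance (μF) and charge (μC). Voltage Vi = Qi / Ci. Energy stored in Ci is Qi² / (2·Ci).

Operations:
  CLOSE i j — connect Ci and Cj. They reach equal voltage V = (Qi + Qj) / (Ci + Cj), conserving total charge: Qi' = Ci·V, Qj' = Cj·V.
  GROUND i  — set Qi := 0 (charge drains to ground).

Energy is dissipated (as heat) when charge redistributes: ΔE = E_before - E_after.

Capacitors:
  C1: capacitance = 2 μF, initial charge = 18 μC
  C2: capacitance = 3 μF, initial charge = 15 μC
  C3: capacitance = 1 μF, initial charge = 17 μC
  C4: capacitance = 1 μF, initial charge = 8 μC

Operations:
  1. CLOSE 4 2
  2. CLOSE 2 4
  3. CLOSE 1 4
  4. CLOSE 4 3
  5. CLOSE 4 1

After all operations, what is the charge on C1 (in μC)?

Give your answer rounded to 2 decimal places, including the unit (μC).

Initial: C1(2μF, Q=18μC, V=9.00V), C2(3μF, Q=15μC, V=5.00V), C3(1μF, Q=17μC, V=17.00V), C4(1μF, Q=8μC, V=8.00V)
Op 1: CLOSE 4-2: Q_total=23.00, C_total=4.00, V=5.75; Q4=5.75, Q2=17.25; dissipated=3.375
Op 2: CLOSE 2-4: Q_total=23.00, C_total=4.00, V=5.75; Q2=17.25, Q4=5.75; dissipated=0.000
Op 3: CLOSE 1-4: Q_total=23.75, C_total=3.00, V=7.92; Q1=15.83, Q4=7.92; dissipated=3.521
Op 4: CLOSE 4-3: Q_total=24.92, C_total=2.00, V=12.46; Q4=12.46, Q3=12.46; dissipated=20.627
Op 5: CLOSE 4-1: Q_total=28.29, C_total=3.00, V=9.43; Q4=9.43, Q1=18.86; dissipated=6.876
Final charges: Q1=18.86, Q2=17.25, Q3=12.46, Q4=9.43

Answer: 18.86 μC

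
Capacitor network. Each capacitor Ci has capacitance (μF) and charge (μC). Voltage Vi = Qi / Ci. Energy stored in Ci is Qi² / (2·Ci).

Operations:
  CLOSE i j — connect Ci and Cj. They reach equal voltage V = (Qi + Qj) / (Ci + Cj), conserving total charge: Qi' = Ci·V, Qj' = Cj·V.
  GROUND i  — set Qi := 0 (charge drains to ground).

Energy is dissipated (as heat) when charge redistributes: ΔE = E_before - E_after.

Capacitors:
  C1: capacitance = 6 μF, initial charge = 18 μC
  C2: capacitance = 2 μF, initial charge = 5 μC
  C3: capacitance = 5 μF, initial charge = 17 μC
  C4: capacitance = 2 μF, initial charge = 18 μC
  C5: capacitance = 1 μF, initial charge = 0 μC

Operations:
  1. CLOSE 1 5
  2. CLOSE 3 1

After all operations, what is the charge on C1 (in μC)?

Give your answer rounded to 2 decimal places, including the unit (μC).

Answer: 17.69 μC

Derivation:
Initial: C1(6μF, Q=18μC, V=3.00V), C2(2μF, Q=5μC, V=2.50V), C3(5μF, Q=17μC, V=3.40V), C4(2μF, Q=18μC, V=9.00V), C5(1μF, Q=0μC, V=0.00V)
Op 1: CLOSE 1-5: Q_total=18.00, C_total=7.00, V=2.57; Q1=15.43, Q5=2.57; dissipated=3.857
Op 2: CLOSE 3-1: Q_total=32.43, C_total=11.00, V=2.95; Q3=14.74, Q1=17.69; dissipated=0.936
Final charges: Q1=17.69, Q2=5.00, Q3=14.74, Q4=18.00, Q5=2.57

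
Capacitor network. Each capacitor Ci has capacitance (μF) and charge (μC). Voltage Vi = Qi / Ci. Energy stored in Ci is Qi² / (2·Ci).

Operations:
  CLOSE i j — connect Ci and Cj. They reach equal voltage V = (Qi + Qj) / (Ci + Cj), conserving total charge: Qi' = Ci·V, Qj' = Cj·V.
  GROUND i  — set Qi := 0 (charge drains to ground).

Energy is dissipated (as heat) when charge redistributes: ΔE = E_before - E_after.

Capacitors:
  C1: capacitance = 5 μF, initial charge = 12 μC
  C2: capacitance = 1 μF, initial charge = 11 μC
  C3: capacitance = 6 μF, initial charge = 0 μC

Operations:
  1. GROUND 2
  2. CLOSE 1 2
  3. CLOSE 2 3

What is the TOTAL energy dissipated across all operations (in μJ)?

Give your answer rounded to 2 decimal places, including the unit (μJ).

Initial: C1(5μF, Q=12μC, V=2.40V), C2(1μF, Q=11μC, V=11.00V), C3(6μF, Q=0μC, V=0.00V)
Op 1: GROUND 2: Q2=0; energy lost=60.500
Op 2: CLOSE 1-2: Q_total=12.00, C_total=6.00, V=2.00; Q1=10.00, Q2=2.00; dissipated=2.400
Op 3: CLOSE 2-3: Q_total=2.00, C_total=7.00, V=0.29; Q2=0.29, Q3=1.71; dissipated=1.714
Total dissipated: 64.614 μJ

Answer: 64.61 μJ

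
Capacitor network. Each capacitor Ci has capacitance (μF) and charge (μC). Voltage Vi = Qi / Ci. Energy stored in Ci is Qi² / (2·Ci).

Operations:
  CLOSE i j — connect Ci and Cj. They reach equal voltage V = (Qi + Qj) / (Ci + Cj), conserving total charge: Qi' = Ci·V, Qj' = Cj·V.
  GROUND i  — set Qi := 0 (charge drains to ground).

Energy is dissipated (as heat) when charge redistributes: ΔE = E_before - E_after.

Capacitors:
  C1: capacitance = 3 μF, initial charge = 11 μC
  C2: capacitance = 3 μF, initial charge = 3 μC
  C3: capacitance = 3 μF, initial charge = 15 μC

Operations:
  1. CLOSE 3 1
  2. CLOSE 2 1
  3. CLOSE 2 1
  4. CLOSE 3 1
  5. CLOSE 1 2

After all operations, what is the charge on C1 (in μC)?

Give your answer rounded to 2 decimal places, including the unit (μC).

Initial: C1(3μF, Q=11μC, V=3.67V), C2(3μF, Q=3μC, V=1.00V), C3(3μF, Q=15μC, V=5.00V)
Op 1: CLOSE 3-1: Q_total=26.00, C_total=6.00, V=4.33; Q3=13.00, Q1=13.00; dissipated=1.333
Op 2: CLOSE 2-1: Q_total=16.00, C_total=6.00, V=2.67; Q2=8.00, Q1=8.00; dissipated=8.333
Op 3: CLOSE 2-1: Q_total=16.00, C_total=6.00, V=2.67; Q2=8.00, Q1=8.00; dissipated=0.000
Op 4: CLOSE 3-1: Q_total=21.00, C_total=6.00, V=3.50; Q3=10.50, Q1=10.50; dissipated=2.083
Op 5: CLOSE 1-2: Q_total=18.50, C_total=6.00, V=3.08; Q1=9.25, Q2=9.25; dissipated=0.521
Final charges: Q1=9.25, Q2=9.25, Q3=10.50

Answer: 9.25 μC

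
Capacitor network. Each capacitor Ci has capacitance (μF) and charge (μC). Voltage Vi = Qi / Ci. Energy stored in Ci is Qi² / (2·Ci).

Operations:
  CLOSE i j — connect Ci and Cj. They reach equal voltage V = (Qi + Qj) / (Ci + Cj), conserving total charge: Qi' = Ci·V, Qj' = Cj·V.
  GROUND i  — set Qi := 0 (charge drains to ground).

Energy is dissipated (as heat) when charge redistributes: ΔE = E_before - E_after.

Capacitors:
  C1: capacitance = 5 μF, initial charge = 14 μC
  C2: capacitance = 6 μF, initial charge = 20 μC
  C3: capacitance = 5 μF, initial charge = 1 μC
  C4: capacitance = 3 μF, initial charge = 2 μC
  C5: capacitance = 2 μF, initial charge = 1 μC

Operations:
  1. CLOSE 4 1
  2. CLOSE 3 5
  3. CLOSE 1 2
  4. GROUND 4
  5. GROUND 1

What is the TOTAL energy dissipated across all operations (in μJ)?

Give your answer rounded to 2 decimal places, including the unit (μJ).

Initial: C1(5μF, Q=14μC, V=2.80V), C2(6μF, Q=20μC, V=3.33V), C3(5μF, Q=1μC, V=0.20V), C4(3μF, Q=2μC, V=0.67V), C5(2μF, Q=1μC, V=0.50V)
Op 1: CLOSE 4-1: Q_total=16.00, C_total=8.00, V=2.00; Q4=6.00, Q1=10.00; dissipated=4.267
Op 2: CLOSE 3-5: Q_total=2.00, C_total=7.00, V=0.29; Q3=1.43, Q5=0.57; dissipated=0.064
Op 3: CLOSE 1-2: Q_total=30.00, C_total=11.00, V=2.73; Q1=13.64, Q2=16.36; dissipated=2.424
Op 4: GROUND 4: Q4=0; energy lost=6.000
Op 5: GROUND 1: Q1=0; energy lost=18.595
Total dissipated: 31.350 μJ

Answer: 31.35 μJ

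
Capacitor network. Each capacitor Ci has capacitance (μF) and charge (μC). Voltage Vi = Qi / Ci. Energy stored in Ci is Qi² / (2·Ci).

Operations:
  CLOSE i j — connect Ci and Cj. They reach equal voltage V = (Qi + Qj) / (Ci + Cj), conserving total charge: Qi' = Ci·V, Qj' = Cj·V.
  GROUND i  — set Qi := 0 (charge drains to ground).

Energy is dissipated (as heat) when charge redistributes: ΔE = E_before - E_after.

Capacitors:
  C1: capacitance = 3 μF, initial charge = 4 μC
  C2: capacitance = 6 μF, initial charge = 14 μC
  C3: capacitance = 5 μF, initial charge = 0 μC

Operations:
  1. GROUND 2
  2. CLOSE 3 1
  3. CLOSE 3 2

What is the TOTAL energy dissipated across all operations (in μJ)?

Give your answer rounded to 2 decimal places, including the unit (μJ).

Initial: C1(3μF, Q=4μC, V=1.33V), C2(6μF, Q=14μC, V=2.33V), C3(5μF, Q=0μC, V=0.00V)
Op 1: GROUND 2: Q2=0; energy lost=16.333
Op 2: CLOSE 3-1: Q_total=4.00, C_total=8.00, V=0.50; Q3=2.50, Q1=1.50; dissipated=1.667
Op 3: CLOSE 3-2: Q_total=2.50, C_total=11.00, V=0.23; Q3=1.14, Q2=1.36; dissipated=0.341
Total dissipated: 18.341 μJ

Answer: 18.34 μJ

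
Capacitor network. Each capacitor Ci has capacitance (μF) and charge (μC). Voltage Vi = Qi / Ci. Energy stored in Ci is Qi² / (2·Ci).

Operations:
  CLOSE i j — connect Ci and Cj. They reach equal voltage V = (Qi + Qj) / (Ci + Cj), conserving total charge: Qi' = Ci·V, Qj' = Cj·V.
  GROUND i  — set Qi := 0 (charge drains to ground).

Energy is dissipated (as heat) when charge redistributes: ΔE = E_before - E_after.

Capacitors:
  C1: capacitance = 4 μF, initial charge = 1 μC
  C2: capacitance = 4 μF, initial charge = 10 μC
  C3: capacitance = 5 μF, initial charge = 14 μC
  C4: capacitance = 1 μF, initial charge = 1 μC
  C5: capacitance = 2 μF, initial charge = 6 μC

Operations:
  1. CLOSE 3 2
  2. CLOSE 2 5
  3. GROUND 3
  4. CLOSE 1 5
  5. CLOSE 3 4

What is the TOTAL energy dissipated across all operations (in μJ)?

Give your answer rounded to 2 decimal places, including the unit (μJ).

Answer: 22.63 μJ

Derivation:
Initial: C1(4μF, Q=1μC, V=0.25V), C2(4μF, Q=10μC, V=2.50V), C3(5μF, Q=14μC, V=2.80V), C4(1μF, Q=1μC, V=1.00V), C5(2μF, Q=6μC, V=3.00V)
Op 1: CLOSE 3-2: Q_total=24.00, C_total=9.00, V=2.67; Q3=13.33, Q2=10.67; dissipated=0.100
Op 2: CLOSE 2-5: Q_total=16.67, C_total=6.00, V=2.78; Q2=11.11, Q5=5.56; dissipated=0.074
Op 3: GROUND 3: Q3=0; energy lost=17.778
Op 4: CLOSE 1-5: Q_total=6.56, C_total=6.00, V=1.09; Q1=4.37, Q5=2.19; dissipated=4.260
Op 5: CLOSE 3-4: Q_total=1.00, C_total=6.00, V=0.17; Q3=0.83, Q4=0.17; dissipated=0.417
Total dissipated: 22.628 μJ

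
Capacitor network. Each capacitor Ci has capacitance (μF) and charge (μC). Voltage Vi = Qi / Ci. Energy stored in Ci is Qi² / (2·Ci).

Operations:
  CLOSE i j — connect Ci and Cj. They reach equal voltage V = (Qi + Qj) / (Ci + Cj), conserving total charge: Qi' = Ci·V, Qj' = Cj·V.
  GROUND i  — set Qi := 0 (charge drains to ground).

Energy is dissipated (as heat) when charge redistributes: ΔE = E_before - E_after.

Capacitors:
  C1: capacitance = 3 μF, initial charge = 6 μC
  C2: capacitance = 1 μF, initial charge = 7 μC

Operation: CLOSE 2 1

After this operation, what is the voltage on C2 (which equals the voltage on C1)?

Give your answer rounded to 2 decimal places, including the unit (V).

Answer: 3.25 V

Derivation:
Initial: C1(3μF, Q=6μC, V=2.00V), C2(1μF, Q=7μC, V=7.00V)
Op 1: CLOSE 2-1: Q_total=13.00, C_total=4.00, V=3.25; Q2=3.25, Q1=9.75; dissipated=9.375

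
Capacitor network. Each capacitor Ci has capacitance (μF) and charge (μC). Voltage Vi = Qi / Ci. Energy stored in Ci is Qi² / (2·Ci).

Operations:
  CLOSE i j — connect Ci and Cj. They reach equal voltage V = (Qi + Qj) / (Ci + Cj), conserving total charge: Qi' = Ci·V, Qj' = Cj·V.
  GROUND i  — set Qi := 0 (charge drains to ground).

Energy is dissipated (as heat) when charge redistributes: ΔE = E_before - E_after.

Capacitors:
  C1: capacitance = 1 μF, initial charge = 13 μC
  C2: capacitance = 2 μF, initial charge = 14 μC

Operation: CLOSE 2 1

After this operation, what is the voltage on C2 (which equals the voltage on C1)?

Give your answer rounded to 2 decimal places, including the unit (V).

Initial: C1(1μF, Q=13μC, V=13.00V), C2(2μF, Q=14μC, V=7.00V)
Op 1: CLOSE 2-1: Q_total=27.00, C_total=3.00, V=9.00; Q2=18.00, Q1=9.00; dissipated=12.000

Answer: 9.00 V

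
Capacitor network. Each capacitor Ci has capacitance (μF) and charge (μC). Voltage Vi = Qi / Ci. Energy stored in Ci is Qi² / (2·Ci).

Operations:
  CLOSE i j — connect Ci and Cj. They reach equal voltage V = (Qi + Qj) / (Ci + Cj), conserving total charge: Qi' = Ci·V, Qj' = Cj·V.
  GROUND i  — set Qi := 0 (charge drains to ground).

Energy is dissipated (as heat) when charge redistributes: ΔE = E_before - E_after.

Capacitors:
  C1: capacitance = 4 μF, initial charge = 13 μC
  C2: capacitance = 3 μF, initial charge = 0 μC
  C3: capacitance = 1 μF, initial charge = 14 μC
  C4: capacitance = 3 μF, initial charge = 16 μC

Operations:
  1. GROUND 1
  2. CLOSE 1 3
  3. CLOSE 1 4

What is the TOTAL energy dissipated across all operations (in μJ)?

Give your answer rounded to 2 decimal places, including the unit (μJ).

Answer: 105.03 μJ

Derivation:
Initial: C1(4μF, Q=13μC, V=3.25V), C2(3μF, Q=0μC, V=0.00V), C3(1μF, Q=14μC, V=14.00V), C4(3μF, Q=16μC, V=5.33V)
Op 1: GROUND 1: Q1=0; energy lost=21.125
Op 2: CLOSE 1-3: Q_total=14.00, C_total=5.00, V=2.80; Q1=11.20, Q3=2.80; dissipated=78.400
Op 3: CLOSE 1-4: Q_total=27.20, C_total=7.00, V=3.89; Q1=15.54, Q4=11.66; dissipated=5.501
Total dissipated: 105.026 μJ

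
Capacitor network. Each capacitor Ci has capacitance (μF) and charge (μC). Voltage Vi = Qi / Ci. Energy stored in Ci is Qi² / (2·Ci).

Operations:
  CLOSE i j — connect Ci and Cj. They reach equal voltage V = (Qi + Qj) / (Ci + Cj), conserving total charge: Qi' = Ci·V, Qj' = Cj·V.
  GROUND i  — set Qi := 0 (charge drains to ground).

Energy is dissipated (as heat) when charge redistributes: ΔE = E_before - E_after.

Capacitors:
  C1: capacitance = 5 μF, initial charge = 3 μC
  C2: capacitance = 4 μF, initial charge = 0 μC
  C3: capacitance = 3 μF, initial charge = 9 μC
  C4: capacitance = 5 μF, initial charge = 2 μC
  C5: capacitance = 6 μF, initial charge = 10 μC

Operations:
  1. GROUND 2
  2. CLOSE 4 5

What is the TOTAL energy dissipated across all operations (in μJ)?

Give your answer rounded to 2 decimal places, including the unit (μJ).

Answer: 2.19 μJ

Derivation:
Initial: C1(5μF, Q=3μC, V=0.60V), C2(4μF, Q=0μC, V=0.00V), C3(3μF, Q=9μC, V=3.00V), C4(5μF, Q=2μC, V=0.40V), C5(6μF, Q=10μC, V=1.67V)
Op 1: GROUND 2: Q2=0; energy lost=0.000
Op 2: CLOSE 4-5: Q_total=12.00, C_total=11.00, V=1.09; Q4=5.45, Q5=6.55; dissipated=2.188
Total dissipated: 2.188 μJ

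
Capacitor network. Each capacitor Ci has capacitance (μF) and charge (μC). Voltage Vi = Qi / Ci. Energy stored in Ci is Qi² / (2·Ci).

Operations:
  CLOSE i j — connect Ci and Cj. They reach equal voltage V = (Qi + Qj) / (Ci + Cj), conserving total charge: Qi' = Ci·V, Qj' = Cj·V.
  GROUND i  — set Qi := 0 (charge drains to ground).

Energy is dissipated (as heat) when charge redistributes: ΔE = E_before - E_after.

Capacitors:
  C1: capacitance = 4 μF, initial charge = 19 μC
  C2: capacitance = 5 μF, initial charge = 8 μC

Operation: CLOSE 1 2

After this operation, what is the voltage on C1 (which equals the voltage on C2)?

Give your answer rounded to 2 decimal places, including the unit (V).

Answer: 3.00 V

Derivation:
Initial: C1(4μF, Q=19μC, V=4.75V), C2(5μF, Q=8μC, V=1.60V)
Op 1: CLOSE 1-2: Q_total=27.00, C_total=9.00, V=3.00; Q1=12.00, Q2=15.00; dissipated=11.025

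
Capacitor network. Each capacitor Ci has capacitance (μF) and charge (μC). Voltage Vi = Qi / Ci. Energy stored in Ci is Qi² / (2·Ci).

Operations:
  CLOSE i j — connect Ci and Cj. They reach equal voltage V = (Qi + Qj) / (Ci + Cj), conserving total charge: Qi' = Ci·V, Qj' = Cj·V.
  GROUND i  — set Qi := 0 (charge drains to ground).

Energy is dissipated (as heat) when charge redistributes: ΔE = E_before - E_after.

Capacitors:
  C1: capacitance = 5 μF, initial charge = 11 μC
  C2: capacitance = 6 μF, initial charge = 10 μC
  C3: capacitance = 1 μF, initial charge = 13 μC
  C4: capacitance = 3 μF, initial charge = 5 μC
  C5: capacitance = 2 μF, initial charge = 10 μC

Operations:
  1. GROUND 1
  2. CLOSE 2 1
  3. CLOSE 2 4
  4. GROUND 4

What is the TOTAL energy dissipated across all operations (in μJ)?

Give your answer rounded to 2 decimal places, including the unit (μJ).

Answer: 18.49 μJ

Derivation:
Initial: C1(5μF, Q=11μC, V=2.20V), C2(6μF, Q=10μC, V=1.67V), C3(1μF, Q=13μC, V=13.00V), C4(3μF, Q=5μC, V=1.67V), C5(2μF, Q=10μC, V=5.00V)
Op 1: GROUND 1: Q1=0; energy lost=12.100
Op 2: CLOSE 2-1: Q_total=10.00, C_total=11.00, V=0.91; Q2=5.45, Q1=4.55; dissipated=3.788
Op 3: CLOSE 2-4: Q_total=10.45, C_total=9.00, V=1.16; Q2=6.97, Q4=3.48; dissipated=0.574
Op 4: GROUND 4: Q4=0; energy lost=2.024
Total dissipated: 18.486 μJ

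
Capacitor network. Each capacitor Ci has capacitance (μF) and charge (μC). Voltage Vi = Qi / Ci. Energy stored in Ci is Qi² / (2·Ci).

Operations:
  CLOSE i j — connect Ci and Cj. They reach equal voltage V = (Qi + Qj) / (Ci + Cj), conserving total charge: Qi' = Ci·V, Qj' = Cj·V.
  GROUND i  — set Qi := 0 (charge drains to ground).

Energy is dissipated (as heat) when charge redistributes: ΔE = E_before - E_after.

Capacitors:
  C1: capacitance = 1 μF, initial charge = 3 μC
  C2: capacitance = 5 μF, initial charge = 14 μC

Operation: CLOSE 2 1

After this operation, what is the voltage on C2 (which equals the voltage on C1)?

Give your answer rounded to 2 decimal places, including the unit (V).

Initial: C1(1μF, Q=3μC, V=3.00V), C2(5μF, Q=14μC, V=2.80V)
Op 1: CLOSE 2-1: Q_total=17.00, C_total=6.00, V=2.83; Q2=14.17, Q1=2.83; dissipated=0.017

Answer: 2.83 V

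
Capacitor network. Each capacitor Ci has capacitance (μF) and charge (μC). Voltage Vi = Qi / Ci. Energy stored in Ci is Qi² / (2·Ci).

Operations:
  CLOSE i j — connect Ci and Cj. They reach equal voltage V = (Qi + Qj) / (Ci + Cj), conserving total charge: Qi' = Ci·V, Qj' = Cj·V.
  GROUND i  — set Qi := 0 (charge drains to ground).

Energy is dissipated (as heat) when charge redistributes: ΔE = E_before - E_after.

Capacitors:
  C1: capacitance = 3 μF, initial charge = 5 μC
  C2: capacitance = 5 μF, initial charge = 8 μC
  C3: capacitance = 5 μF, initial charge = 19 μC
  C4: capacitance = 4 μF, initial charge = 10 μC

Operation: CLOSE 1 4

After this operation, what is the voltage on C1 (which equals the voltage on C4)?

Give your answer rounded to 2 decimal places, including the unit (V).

Initial: C1(3μF, Q=5μC, V=1.67V), C2(5μF, Q=8μC, V=1.60V), C3(5μF, Q=19μC, V=3.80V), C4(4μF, Q=10μC, V=2.50V)
Op 1: CLOSE 1-4: Q_total=15.00, C_total=7.00, V=2.14; Q1=6.43, Q4=8.57; dissipated=0.595

Answer: 2.14 V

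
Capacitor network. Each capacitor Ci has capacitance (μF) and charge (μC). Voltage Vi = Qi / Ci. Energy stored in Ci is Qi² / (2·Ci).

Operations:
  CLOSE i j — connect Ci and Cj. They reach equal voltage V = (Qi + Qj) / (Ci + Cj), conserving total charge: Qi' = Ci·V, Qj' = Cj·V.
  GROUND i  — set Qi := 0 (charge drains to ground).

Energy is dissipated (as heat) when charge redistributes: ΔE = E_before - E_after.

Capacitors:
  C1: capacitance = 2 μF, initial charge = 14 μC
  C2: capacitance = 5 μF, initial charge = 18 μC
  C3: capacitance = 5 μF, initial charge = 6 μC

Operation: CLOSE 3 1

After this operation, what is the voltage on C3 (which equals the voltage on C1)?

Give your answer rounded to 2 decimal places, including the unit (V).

Answer: 2.86 V

Derivation:
Initial: C1(2μF, Q=14μC, V=7.00V), C2(5μF, Q=18μC, V=3.60V), C3(5μF, Q=6μC, V=1.20V)
Op 1: CLOSE 3-1: Q_total=20.00, C_total=7.00, V=2.86; Q3=14.29, Q1=5.71; dissipated=24.029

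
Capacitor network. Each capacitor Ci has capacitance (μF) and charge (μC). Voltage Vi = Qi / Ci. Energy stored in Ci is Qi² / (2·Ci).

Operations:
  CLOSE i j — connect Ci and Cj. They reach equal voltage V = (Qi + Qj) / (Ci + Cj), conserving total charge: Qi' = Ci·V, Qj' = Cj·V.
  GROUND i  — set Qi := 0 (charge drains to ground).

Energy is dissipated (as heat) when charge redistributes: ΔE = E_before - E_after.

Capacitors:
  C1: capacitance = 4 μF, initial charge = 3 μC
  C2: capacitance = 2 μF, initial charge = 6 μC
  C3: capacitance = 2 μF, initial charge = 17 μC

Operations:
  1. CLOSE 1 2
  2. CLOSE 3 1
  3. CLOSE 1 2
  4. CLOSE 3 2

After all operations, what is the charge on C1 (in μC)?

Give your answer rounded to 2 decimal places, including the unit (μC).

Answer: 12.22 μC

Derivation:
Initial: C1(4μF, Q=3μC, V=0.75V), C2(2μF, Q=6μC, V=3.00V), C3(2μF, Q=17μC, V=8.50V)
Op 1: CLOSE 1-2: Q_total=9.00, C_total=6.00, V=1.50; Q1=6.00, Q2=3.00; dissipated=3.375
Op 2: CLOSE 3-1: Q_total=23.00, C_total=6.00, V=3.83; Q3=7.67, Q1=15.33; dissipated=32.667
Op 3: CLOSE 1-2: Q_total=18.33, C_total=6.00, V=3.06; Q1=12.22, Q2=6.11; dissipated=3.630
Op 4: CLOSE 3-2: Q_total=13.78, C_total=4.00, V=3.44; Q3=6.89, Q2=6.89; dissipated=0.302
Final charges: Q1=12.22, Q2=6.89, Q3=6.89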